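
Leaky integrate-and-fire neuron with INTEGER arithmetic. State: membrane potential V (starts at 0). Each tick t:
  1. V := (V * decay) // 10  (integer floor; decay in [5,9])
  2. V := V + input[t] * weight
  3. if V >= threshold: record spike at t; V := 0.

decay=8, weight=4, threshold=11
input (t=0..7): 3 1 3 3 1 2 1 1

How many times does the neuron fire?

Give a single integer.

Answer: 4

Derivation:
t=0: input=3 -> V=0 FIRE
t=1: input=1 -> V=4
t=2: input=3 -> V=0 FIRE
t=3: input=3 -> V=0 FIRE
t=4: input=1 -> V=4
t=5: input=2 -> V=0 FIRE
t=6: input=1 -> V=4
t=7: input=1 -> V=7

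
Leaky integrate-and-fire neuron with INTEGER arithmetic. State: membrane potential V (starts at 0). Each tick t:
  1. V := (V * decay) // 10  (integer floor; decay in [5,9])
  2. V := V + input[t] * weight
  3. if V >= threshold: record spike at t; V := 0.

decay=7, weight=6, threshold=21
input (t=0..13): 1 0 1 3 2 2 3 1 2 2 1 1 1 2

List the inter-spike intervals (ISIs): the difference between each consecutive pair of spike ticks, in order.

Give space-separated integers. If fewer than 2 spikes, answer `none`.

t=0: input=1 -> V=6
t=1: input=0 -> V=4
t=2: input=1 -> V=8
t=3: input=3 -> V=0 FIRE
t=4: input=2 -> V=12
t=5: input=2 -> V=20
t=6: input=3 -> V=0 FIRE
t=7: input=1 -> V=6
t=8: input=2 -> V=16
t=9: input=2 -> V=0 FIRE
t=10: input=1 -> V=6
t=11: input=1 -> V=10
t=12: input=1 -> V=13
t=13: input=2 -> V=0 FIRE

Answer: 3 3 4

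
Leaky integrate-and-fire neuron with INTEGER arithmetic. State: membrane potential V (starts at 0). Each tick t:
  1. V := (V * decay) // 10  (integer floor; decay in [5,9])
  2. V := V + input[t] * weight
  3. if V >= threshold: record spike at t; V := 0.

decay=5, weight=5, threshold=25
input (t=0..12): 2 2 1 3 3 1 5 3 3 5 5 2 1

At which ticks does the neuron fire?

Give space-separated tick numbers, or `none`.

t=0: input=2 -> V=10
t=1: input=2 -> V=15
t=2: input=1 -> V=12
t=3: input=3 -> V=21
t=4: input=3 -> V=0 FIRE
t=5: input=1 -> V=5
t=6: input=5 -> V=0 FIRE
t=7: input=3 -> V=15
t=8: input=3 -> V=22
t=9: input=5 -> V=0 FIRE
t=10: input=5 -> V=0 FIRE
t=11: input=2 -> V=10
t=12: input=1 -> V=10

Answer: 4 6 9 10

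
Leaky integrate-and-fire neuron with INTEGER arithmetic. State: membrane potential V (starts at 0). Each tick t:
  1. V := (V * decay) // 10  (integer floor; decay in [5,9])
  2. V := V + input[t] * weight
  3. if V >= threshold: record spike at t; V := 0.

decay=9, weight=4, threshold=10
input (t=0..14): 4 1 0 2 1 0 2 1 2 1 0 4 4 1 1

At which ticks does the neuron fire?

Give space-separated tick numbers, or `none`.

Answer: 0 3 6 8 11 12

Derivation:
t=0: input=4 -> V=0 FIRE
t=1: input=1 -> V=4
t=2: input=0 -> V=3
t=3: input=2 -> V=0 FIRE
t=4: input=1 -> V=4
t=5: input=0 -> V=3
t=6: input=2 -> V=0 FIRE
t=7: input=1 -> V=4
t=8: input=2 -> V=0 FIRE
t=9: input=1 -> V=4
t=10: input=0 -> V=3
t=11: input=4 -> V=0 FIRE
t=12: input=4 -> V=0 FIRE
t=13: input=1 -> V=4
t=14: input=1 -> V=7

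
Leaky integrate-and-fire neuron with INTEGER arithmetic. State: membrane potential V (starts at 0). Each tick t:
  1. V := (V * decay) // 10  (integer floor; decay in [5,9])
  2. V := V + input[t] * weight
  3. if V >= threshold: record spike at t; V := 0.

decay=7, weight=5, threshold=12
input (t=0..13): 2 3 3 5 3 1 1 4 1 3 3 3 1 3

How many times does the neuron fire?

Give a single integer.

Answer: 9

Derivation:
t=0: input=2 -> V=10
t=1: input=3 -> V=0 FIRE
t=2: input=3 -> V=0 FIRE
t=3: input=5 -> V=0 FIRE
t=4: input=3 -> V=0 FIRE
t=5: input=1 -> V=5
t=6: input=1 -> V=8
t=7: input=4 -> V=0 FIRE
t=8: input=1 -> V=5
t=9: input=3 -> V=0 FIRE
t=10: input=3 -> V=0 FIRE
t=11: input=3 -> V=0 FIRE
t=12: input=1 -> V=5
t=13: input=3 -> V=0 FIRE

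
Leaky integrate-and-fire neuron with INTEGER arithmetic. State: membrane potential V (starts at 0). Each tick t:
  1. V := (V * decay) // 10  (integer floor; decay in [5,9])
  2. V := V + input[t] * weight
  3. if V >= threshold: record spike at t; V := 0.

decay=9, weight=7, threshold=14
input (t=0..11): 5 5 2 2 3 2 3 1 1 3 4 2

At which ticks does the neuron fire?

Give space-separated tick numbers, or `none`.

Answer: 0 1 2 3 4 5 6 9 10 11

Derivation:
t=0: input=5 -> V=0 FIRE
t=1: input=5 -> V=0 FIRE
t=2: input=2 -> V=0 FIRE
t=3: input=2 -> V=0 FIRE
t=4: input=3 -> V=0 FIRE
t=5: input=2 -> V=0 FIRE
t=6: input=3 -> V=0 FIRE
t=7: input=1 -> V=7
t=8: input=1 -> V=13
t=9: input=3 -> V=0 FIRE
t=10: input=4 -> V=0 FIRE
t=11: input=2 -> V=0 FIRE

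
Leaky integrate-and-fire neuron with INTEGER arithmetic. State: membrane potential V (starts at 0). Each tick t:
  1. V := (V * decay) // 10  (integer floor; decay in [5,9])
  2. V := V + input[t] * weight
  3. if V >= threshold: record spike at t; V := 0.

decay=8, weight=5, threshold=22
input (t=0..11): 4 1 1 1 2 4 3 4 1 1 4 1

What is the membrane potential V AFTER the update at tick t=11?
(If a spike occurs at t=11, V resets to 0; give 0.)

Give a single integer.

t=0: input=4 -> V=20
t=1: input=1 -> V=21
t=2: input=1 -> V=21
t=3: input=1 -> V=21
t=4: input=2 -> V=0 FIRE
t=5: input=4 -> V=20
t=6: input=3 -> V=0 FIRE
t=7: input=4 -> V=20
t=8: input=1 -> V=21
t=9: input=1 -> V=21
t=10: input=4 -> V=0 FIRE
t=11: input=1 -> V=5

Answer: 5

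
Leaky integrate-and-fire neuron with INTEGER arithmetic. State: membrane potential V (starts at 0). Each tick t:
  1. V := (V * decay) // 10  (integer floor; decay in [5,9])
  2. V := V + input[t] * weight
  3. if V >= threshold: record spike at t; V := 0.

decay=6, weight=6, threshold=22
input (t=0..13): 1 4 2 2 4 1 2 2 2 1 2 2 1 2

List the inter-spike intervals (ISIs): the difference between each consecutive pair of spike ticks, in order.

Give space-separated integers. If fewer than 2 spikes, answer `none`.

t=0: input=1 -> V=6
t=1: input=4 -> V=0 FIRE
t=2: input=2 -> V=12
t=3: input=2 -> V=19
t=4: input=4 -> V=0 FIRE
t=5: input=1 -> V=6
t=6: input=2 -> V=15
t=7: input=2 -> V=21
t=8: input=2 -> V=0 FIRE
t=9: input=1 -> V=6
t=10: input=2 -> V=15
t=11: input=2 -> V=21
t=12: input=1 -> V=18
t=13: input=2 -> V=0 FIRE

Answer: 3 4 5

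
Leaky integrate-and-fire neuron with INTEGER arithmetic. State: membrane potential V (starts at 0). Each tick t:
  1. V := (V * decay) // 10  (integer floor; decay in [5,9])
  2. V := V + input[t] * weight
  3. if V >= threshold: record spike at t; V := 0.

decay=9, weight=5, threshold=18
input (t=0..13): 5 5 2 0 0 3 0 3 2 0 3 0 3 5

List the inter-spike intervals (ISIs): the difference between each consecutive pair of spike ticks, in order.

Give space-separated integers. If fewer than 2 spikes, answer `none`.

Answer: 1 4 3 4 1

Derivation:
t=0: input=5 -> V=0 FIRE
t=1: input=5 -> V=0 FIRE
t=2: input=2 -> V=10
t=3: input=0 -> V=9
t=4: input=0 -> V=8
t=5: input=3 -> V=0 FIRE
t=6: input=0 -> V=0
t=7: input=3 -> V=15
t=8: input=2 -> V=0 FIRE
t=9: input=0 -> V=0
t=10: input=3 -> V=15
t=11: input=0 -> V=13
t=12: input=3 -> V=0 FIRE
t=13: input=5 -> V=0 FIRE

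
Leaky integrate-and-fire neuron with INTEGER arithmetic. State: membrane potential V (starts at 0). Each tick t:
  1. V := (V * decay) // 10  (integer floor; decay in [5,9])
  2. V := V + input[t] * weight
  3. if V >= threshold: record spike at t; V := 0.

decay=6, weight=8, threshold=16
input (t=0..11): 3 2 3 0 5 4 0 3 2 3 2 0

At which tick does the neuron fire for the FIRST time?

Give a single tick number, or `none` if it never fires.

t=0: input=3 -> V=0 FIRE
t=1: input=2 -> V=0 FIRE
t=2: input=3 -> V=0 FIRE
t=3: input=0 -> V=0
t=4: input=5 -> V=0 FIRE
t=5: input=4 -> V=0 FIRE
t=6: input=0 -> V=0
t=7: input=3 -> V=0 FIRE
t=8: input=2 -> V=0 FIRE
t=9: input=3 -> V=0 FIRE
t=10: input=2 -> V=0 FIRE
t=11: input=0 -> V=0

Answer: 0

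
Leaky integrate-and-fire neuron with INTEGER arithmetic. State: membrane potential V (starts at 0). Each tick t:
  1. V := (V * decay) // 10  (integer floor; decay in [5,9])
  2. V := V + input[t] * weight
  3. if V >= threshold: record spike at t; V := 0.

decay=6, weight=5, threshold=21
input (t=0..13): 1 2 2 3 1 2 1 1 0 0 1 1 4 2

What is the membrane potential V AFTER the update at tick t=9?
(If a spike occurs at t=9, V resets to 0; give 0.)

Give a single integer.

t=0: input=1 -> V=5
t=1: input=2 -> V=13
t=2: input=2 -> V=17
t=3: input=3 -> V=0 FIRE
t=4: input=1 -> V=5
t=5: input=2 -> V=13
t=6: input=1 -> V=12
t=7: input=1 -> V=12
t=8: input=0 -> V=7
t=9: input=0 -> V=4
t=10: input=1 -> V=7
t=11: input=1 -> V=9
t=12: input=4 -> V=0 FIRE
t=13: input=2 -> V=10

Answer: 4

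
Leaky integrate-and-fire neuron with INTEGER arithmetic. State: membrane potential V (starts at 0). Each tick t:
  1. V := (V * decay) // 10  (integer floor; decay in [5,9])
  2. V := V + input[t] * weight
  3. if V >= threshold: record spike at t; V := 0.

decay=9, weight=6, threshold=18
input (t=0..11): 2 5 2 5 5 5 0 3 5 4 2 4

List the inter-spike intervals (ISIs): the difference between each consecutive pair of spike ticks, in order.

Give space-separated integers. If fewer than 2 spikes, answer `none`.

t=0: input=2 -> V=12
t=1: input=5 -> V=0 FIRE
t=2: input=2 -> V=12
t=3: input=5 -> V=0 FIRE
t=4: input=5 -> V=0 FIRE
t=5: input=5 -> V=0 FIRE
t=6: input=0 -> V=0
t=7: input=3 -> V=0 FIRE
t=8: input=5 -> V=0 FIRE
t=9: input=4 -> V=0 FIRE
t=10: input=2 -> V=12
t=11: input=4 -> V=0 FIRE

Answer: 2 1 1 2 1 1 2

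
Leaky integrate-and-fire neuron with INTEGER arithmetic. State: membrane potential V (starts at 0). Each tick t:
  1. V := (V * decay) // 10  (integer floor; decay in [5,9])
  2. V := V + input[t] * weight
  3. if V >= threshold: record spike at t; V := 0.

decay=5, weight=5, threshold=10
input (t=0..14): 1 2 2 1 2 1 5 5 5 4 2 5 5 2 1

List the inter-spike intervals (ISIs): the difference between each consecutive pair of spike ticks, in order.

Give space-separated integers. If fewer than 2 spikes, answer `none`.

t=0: input=1 -> V=5
t=1: input=2 -> V=0 FIRE
t=2: input=2 -> V=0 FIRE
t=3: input=1 -> V=5
t=4: input=2 -> V=0 FIRE
t=5: input=1 -> V=5
t=6: input=5 -> V=0 FIRE
t=7: input=5 -> V=0 FIRE
t=8: input=5 -> V=0 FIRE
t=9: input=4 -> V=0 FIRE
t=10: input=2 -> V=0 FIRE
t=11: input=5 -> V=0 FIRE
t=12: input=5 -> V=0 FIRE
t=13: input=2 -> V=0 FIRE
t=14: input=1 -> V=5

Answer: 1 2 2 1 1 1 1 1 1 1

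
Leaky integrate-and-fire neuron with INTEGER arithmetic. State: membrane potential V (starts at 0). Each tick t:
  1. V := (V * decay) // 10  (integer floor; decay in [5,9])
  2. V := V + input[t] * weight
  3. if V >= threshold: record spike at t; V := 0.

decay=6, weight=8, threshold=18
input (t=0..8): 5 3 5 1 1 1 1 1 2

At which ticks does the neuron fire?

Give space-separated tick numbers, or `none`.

Answer: 0 1 2 7

Derivation:
t=0: input=5 -> V=0 FIRE
t=1: input=3 -> V=0 FIRE
t=2: input=5 -> V=0 FIRE
t=3: input=1 -> V=8
t=4: input=1 -> V=12
t=5: input=1 -> V=15
t=6: input=1 -> V=17
t=7: input=1 -> V=0 FIRE
t=8: input=2 -> V=16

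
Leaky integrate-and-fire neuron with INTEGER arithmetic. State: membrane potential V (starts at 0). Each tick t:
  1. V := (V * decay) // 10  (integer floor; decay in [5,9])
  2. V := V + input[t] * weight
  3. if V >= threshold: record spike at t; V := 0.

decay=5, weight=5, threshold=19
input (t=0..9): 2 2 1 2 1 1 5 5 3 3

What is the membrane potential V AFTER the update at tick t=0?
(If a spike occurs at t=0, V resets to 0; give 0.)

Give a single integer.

Answer: 10

Derivation:
t=0: input=2 -> V=10
t=1: input=2 -> V=15
t=2: input=1 -> V=12
t=3: input=2 -> V=16
t=4: input=1 -> V=13
t=5: input=1 -> V=11
t=6: input=5 -> V=0 FIRE
t=7: input=5 -> V=0 FIRE
t=8: input=3 -> V=15
t=9: input=3 -> V=0 FIRE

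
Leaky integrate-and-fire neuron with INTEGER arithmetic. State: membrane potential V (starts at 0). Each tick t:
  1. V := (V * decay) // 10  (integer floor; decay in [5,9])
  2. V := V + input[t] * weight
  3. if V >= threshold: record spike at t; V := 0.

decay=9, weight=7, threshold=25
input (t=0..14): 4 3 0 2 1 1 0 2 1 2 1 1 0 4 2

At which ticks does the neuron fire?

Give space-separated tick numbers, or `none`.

Answer: 0 3 8 13

Derivation:
t=0: input=4 -> V=0 FIRE
t=1: input=3 -> V=21
t=2: input=0 -> V=18
t=3: input=2 -> V=0 FIRE
t=4: input=1 -> V=7
t=5: input=1 -> V=13
t=6: input=0 -> V=11
t=7: input=2 -> V=23
t=8: input=1 -> V=0 FIRE
t=9: input=2 -> V=14
t=10: input=1 -> V=19
t=11: input=1 -> V=24
t=12: input=0 -> V=21
t=13: input=4 -> V=0 FIRE
t=14: input=2 -> V=14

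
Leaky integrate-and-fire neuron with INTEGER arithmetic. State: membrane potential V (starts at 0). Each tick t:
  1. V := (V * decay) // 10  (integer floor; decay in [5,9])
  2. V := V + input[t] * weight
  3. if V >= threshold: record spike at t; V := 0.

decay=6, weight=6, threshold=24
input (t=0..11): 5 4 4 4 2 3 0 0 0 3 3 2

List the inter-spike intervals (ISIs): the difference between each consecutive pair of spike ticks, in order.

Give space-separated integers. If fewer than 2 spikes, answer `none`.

t=0: input=5 -> V=0 FIRE
t=1: input=4 -> V=0 FIRE
t=2: input=4 -> V=0 FIRE
t=3: input=4 -> V=0 FIRE
t=4: input=2 -> V=12
t=5: input=3 -> V=0 FIRE
t=6: input=0 -> V=0
t=7: input=0 -> V=0
t=8: input=0 -> V=0
t=9: input=3 -> V=18
t=10: input=3 -> V=0 FIRE
t=11: input=2 -> V=12

Answer: 1 1 1 2 5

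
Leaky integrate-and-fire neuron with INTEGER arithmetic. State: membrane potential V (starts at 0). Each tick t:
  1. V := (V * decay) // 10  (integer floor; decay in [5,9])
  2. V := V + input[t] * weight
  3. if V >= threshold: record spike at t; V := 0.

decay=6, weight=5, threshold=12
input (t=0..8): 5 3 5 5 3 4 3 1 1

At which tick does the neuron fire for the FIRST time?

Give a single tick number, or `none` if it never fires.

t=0: input=5 -> V=0 FIRE
t=1: input=3 -> V=0 FIRE
t=2: input=5 -> V=0 FIRE
t=3: input=5 -> V=0 FIRE
t=4: input=3 -> V=0 FIRE
t=5: input=4 -> V=0 FIRE
t=6: input=3 -> V=0 FIRE
t=7: input=1 -> V=5
t=8: input=1 -> V=8

Answer: 0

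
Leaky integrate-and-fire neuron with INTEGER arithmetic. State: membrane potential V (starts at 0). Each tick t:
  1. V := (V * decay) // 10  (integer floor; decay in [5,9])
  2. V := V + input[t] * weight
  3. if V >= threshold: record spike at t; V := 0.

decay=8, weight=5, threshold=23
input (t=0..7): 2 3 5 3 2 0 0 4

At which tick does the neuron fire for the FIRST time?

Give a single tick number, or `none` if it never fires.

t=0: input=2 -> V=10
t=1: input=3 -> V=0 FIRE
t=2: input=5 -> V=0 FIRE
t=3: input=3 -> V=15
t=4: input=2 -> V=22
t=5: input=0 -> V=17
t=6: input=0 -> V=13
t=7: input=4 -> V=0 FIRE

Answer: 1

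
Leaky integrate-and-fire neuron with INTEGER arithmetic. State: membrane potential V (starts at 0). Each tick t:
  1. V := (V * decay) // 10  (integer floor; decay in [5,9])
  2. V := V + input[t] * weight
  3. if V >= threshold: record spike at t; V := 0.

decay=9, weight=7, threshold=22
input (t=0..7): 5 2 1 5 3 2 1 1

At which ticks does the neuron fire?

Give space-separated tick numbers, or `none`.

Answer: 0 3 5

Derivation:
t=0: input=5 -> V=0 FIRE
t=1: input=2 -> V=14
t=2: input=1 -> V=19
t=3: input=5 -> V=0 FIRE
t=4: input=3 -> V=21
t=5: input=2 -> V=0 FIRE
t=6: input=1 -> V=7
t=7: input=1 -> V=13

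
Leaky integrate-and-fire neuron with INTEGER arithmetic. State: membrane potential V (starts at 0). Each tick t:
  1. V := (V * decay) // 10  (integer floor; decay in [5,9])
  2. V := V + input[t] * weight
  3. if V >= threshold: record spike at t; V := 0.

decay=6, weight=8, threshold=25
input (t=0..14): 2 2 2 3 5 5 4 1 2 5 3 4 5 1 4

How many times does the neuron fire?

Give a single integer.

t=0: input=2 -> V=16
t=1: input=2 -> V=0 FIRE
t=2: input=2 -> V=16
t=3: input=3 -> V=0 FIRE
t=4: input=5 -> V=0 FIRE
t=5: input=5 -> V=0 FIRE
t=6: input=4 -> V=0 FIRE
t=7: input=1 -> V=8
t=8: input=2 -> V=20
t=9: input=5 -> V=0 FIRE
t=10: input=3 -> V=24
t=11: input=4 -> V=0 FIRE
t=12: input=5 -> V=0 FIRE
t=13: input=1 -> V=8
t=14: input=4 -> V=0 FIRE

Answer: 9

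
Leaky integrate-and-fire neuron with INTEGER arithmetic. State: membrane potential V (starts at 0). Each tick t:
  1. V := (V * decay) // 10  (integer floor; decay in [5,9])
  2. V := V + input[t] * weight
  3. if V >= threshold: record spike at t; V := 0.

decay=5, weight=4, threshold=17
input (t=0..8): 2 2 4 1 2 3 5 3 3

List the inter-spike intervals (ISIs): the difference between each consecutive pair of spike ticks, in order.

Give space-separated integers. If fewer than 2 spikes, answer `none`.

t=0: input=2 -> V=8
t=1: input=2 -> V=12
t=2: input=4 -> V=0 FIRE
t=3: input=1 -> V=4
t=4: input=2 -> V=10
t=5: input=3 -> V=0 FIRE
t=6: input=5 -> V=0 FIRE
t=7: input=3 -> V=12
t=8: input=3 -> V=0 FIRE

Answer: 3 1 2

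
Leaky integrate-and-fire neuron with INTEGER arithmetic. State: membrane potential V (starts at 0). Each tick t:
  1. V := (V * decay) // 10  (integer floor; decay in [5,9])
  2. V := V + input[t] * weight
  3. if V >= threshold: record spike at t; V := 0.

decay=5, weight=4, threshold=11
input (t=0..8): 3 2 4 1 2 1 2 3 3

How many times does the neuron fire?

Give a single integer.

t=0: input=3 -> V=0 FIRE
t=1: input=2 -> V=8
t=2: input=4 -> V=0 FIRE
t=3: input=1 -> V=4
t=4: input=2 -> V=10
t=5: input=1 -> V=9
t=6: input=2 -> V=0 FIRE
t=7: input=3 -> V=0 FIRE
t=8: input=3 -> V=0 FIRE

Answer: 5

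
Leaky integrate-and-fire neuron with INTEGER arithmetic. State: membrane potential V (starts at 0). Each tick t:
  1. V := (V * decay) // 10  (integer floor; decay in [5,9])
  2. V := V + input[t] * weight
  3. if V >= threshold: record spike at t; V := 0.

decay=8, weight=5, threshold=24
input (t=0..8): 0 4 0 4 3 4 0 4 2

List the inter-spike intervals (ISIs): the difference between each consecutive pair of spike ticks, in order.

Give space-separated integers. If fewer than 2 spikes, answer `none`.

t=0: input=0 -> V=0
t=1: input=4 -> V=20
t=2: input=0 -> V=16
t=3: input=4 -> V=0 FIRE
t=4: input=3 -> V=15
t=5: input=4 -> V=0 FIRE
t=6: input=0 -> V=0
t=7: input=4 -> V=20
t=8: input=2 -> V=0 FIRE

Answer: 2 3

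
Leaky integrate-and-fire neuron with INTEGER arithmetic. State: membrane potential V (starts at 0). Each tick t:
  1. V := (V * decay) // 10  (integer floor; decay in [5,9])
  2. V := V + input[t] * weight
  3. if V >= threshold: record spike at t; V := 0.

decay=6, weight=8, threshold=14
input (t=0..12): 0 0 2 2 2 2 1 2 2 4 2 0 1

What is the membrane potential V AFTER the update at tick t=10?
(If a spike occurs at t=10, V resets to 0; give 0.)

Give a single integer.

Answer: 0

Derivation:
t=0: input=0 -> V=0
t=1: input=0 -> V=0
t=2: input=2 -> V=0 FIRE
t=3: input=2 -> V=0 FIRE
t=4: input=2 -> V=0 FIRE
t=5: input=2 -> V=0 FIRE
t=6: input=1 -> V=8
t=7: input=2 -> V=0 FIRE
t=8: input=2 -> V=0 FIRE
t=9: input=4 -> V=0 FIRE
t=10: input=2 -> V=0 FIRE
t=11: input=0 -> V=0
t=12: input=1 -> V=8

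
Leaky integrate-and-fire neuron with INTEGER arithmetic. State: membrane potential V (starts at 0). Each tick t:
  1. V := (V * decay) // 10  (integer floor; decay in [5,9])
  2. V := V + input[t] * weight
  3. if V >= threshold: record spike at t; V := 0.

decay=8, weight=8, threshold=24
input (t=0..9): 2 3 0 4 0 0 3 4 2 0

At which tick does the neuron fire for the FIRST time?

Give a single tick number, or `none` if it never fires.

t=0: input=2 -> V=16
t=1: input=3 -> V=0 FIRE
t=2: input=0 -> V=0
t=3: input=4 -> V=0 FIRE
t=4: input=0 -> V=0
t=5: input=0 -> V=0
t=6: input=3 -> V=0 FIRE
t=7: input=4 -> V=0 FIRE
t=8: input=2 -> V=16
t=9: input=0 -> V=12

Answer: 1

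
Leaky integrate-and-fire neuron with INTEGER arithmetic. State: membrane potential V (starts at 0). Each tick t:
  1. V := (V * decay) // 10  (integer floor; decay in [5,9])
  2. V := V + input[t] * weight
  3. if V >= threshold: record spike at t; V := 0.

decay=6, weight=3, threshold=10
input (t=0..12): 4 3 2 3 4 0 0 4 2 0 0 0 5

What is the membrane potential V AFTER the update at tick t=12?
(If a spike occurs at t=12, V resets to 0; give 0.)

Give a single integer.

Answer: 0

Derivation:
t=0: input=4 -> V=0 FIRE
t=1: input=3 -> V=9
t=2: input=2 -> V=0 FIRE
t=3: input=3 -> V=9
t=4: input=4 -> V=0 FIRE
t=5: input=0 -> V=0
t=6: input=0 -> V=0
t=7: input=4 -> V=0 FIRE
t=8: input=2 -> V=6
t=9: input=0 -> V=3
t=10: input=0 -> V=1
t=11: input=0 -> V=0
t=12: input=5 -> V=0 FIRE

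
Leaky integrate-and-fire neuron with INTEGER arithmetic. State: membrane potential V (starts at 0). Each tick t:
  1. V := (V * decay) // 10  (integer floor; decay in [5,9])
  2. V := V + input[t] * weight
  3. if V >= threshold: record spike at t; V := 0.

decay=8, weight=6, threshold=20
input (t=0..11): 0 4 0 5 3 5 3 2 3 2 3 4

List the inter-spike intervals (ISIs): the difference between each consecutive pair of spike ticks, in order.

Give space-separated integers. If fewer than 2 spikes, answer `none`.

t=0: input=0 -> V=0
t=1: input=4 -> V=0 FIRE
t=2: input=0 -> V=0
t=3: input=5 -> V=0 FIRE
t=4: input=3 -> V=18
t=5: input=5 -> V=0 FIRE
t=6: input=3 -> V=18
t=7: input=2 -> V=0 FIRE
t=8: input=3 -> V=18
t=9: input=2 -> V=0 FIRE
t=10: input=3 -> V=18
t=11: input=4 -> V=0 FIRE

Answer: 2 2 2 2 2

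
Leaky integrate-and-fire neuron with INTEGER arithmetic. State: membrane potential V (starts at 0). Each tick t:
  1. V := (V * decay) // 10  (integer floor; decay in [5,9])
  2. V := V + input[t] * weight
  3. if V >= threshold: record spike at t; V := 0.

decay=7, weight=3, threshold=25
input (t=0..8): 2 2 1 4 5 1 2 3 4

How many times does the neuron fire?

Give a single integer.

Answer: 1

Derivation:
t=0: input=2 -> V=6
t=1: input=2 -> V=10
t=2: input=1 -> V=10
t=3: input=4 -> V=19
t=4: input=5 -> V=0 FIRE
t=5: input=1 -> V=3
t=6: input=2 -> V=8
t=7: input=3 -> V=14
t=8: input=4 -> V=21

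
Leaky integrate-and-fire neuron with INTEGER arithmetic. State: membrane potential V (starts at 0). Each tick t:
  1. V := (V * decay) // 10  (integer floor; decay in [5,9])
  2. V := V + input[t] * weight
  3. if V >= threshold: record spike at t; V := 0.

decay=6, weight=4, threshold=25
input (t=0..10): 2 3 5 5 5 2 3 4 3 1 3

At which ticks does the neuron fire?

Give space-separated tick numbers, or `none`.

Answer: 2 4 7

Derivation:
t=0: input=2 -> V=8
t=1: input=3 -> V=16
t=2: input=5 -> V=0 FIRE
t=3: input=5 -> V=20
t=4: input=5 -> V=0 FIRE
t=5: input=2 -> V=8
t=6: input=3 -> V=16
t=7: input=4 -> V=0 FIRE
t=8: input=3 -> V=12
t=9: input=1 -> V=11
t=10: input=3 -> V=18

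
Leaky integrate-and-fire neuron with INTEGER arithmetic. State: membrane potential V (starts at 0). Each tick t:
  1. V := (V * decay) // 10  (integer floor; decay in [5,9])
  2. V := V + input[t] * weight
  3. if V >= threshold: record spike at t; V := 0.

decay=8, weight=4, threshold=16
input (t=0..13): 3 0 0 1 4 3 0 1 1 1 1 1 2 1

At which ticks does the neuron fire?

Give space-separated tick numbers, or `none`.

t=0: input=3 -> V=12
t=1: input=0 -> V=9
t=2: input=0 -> V=7
t=3: input=1 -> V=9
t=4: input=4 -> V=0 FIRE
t=5: input=3 -> V=12
t=6: input=0 -> V=9
t=7: input=1 -> V=11
t=8: input=1 -> V=12
t=9: input=1 -> V=13
t=10: input=1 -> V=14
t=11: input=1 -> V=15
t=12: input=2 -> V=0 FIRE
t=13: input=1 -> V=4

Answer: 4 12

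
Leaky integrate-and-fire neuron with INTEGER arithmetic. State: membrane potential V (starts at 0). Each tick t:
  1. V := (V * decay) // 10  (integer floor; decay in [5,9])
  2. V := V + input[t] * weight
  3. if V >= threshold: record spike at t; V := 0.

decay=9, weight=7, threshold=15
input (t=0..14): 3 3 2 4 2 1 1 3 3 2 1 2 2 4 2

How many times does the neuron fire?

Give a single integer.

t=0: input=3 -> V=0 FIRE
t=1: input=3 -> V=0 FIRE
t=2: input=2 -> V=14
t=3: input=4 -> V=0 FIRE
t=4: input=2 -> V=14
t=5: input=1 -> V=0 FIRE
t=6: input=1 -> V=7
t=7: input=3 -> V=0 FIRE
t=8: input=3 -> V=0 FIRE
t=9: input=2 -> V=14
t=10: input=1 -> V=0 FIRE
t=11: input=2 -> V=14
t=12: input=2 -> V=0 FIRE
t=13: input=4 -> V=0 FIRE
t=14: input=2 -> V=14

Answer: 9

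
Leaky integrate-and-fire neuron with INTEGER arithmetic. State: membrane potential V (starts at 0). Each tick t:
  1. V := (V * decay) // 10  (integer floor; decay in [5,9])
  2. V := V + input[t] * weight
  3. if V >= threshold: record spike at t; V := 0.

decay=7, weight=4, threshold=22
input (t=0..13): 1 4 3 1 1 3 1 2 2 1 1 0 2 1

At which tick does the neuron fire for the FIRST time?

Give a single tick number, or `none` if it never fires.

Answer: 2

Derivation:
t=0: input=1 -> V=4
t=1: input=4 -> V=18
t=2: input=3 -> V=0 FIRE
t=3: input=1 -> V=4
t=4: input=1 -> V=6
t=5: input=3 -> V=16
t=6: input=1 -> V=15
t=7: input=2 -> V=18
t=8: input=2 -> V=20
t=9: input=1 -> V=18
t=10: input=1 -> V=16
t=11: input=0 -> V=11
t=12: input=2 -> V=15
t=13: input=1 -> V=14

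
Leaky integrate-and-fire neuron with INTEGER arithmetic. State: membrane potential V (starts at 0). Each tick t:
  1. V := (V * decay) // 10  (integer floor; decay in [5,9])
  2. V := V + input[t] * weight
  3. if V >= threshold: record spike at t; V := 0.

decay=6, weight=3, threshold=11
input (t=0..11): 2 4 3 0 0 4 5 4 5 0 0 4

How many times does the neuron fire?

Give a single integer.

t=0: input=2 -> V=6
t=1: input=4 -> V=0 FIRE
t=2: input=3 -> V=9
t=3: input=0 -> V=5
t=4: input=0 -> V=3
t=5: input=4 -> V=0 FIRE
t=6: input=5 -> V=0 FIRE
t=7: input=4 -> V=0 FIRE
t=8: input=5 -> V=0 FIRE
t=9: input=0 -> V=0
t=10: input=0 -> V=0
t=11: input=4 -> V=0 FIRE

Answer: 6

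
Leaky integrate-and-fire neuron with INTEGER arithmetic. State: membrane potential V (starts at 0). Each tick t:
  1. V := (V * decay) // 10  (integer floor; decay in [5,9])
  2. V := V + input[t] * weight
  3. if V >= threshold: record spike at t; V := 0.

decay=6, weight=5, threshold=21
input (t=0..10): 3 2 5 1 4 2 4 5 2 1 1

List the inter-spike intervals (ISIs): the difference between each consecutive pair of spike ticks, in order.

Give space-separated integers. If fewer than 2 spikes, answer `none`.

t=0: input=3 -> V=15
t=1: input=2 -> V=19
t=2: input=5 -> V=0 FIRE
t=3: input=1 -> V=5
t=4: input=4 -> V=0 FIRE
t=5: input=2 -> V=10
t=6: input=4 -> V=0 FIRE
t=7: input=5 -> V=0 FIRE
t=8: input=2 -> V=10
t=9: input=1 -> V=11
t=10: input=1 -> V=11

Answer: 2 2 1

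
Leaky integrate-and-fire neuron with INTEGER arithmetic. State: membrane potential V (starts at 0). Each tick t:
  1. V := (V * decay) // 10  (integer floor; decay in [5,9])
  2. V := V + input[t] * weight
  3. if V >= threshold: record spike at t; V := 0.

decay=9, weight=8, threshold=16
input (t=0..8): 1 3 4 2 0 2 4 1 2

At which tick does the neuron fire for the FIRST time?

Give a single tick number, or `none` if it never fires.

Answer: 1

Derivation:
t=0: input=1 -> V=8
t=1: input=3 -> V=0 FIRE
t=2: input=4 -> V=0 FIRE
t=3: input=2 -> V=0 FIRE
t=4: input=0 -> V=0
t=5: input=2 -> V=0 FIRE
t=6: input=4 -> V=0 FIRE
t=7: input=1 -> V=8
t=8: input=2 -> V=0 FIRE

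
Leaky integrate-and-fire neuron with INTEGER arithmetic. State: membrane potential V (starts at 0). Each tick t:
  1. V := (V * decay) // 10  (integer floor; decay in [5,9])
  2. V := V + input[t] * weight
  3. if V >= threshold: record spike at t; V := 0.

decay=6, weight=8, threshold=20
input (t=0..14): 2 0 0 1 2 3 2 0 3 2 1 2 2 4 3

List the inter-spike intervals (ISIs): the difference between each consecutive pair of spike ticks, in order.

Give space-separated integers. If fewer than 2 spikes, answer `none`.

t=0: input=2 -> V=16
t=1: input=0 -> V=9
t=2: input=0 -> V=5
t=3: input=1 -> V=11
t=4: input=2 -> V=0 FIRE
t=5: input=3 -> V=0 FIRE
t=6: input=2 -> V=16
t=7: input=0 -> V=9
t=8: input=3 -> V=0 FIRE
t=9: input=2 -> V=16
t=10: input=1 -> V=17
t=11: input=2 -> V=0 FIRE
t=12: input=2 -> V=16
t=13: input=4 -> V=0 FIRE
t=14: input=3 -> V=0 FIRE

Answer: 1 3 3 2 1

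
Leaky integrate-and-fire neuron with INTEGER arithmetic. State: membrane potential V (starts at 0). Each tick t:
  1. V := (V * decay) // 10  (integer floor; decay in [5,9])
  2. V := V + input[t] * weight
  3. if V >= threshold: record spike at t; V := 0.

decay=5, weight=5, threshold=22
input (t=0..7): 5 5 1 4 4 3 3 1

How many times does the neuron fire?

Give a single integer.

t=0: input=5 -> V=0 FIRE
t=1: input=5 -> V=0 FIRE
t=2: input=1 -> V=5
t=3: input=4 -> V=0 FIRE
t=4: input=4 -> V=20
t=5: input=3 -> V=0 FIRE
t=6: input=3 -> V=15
t=7: input=1 -> V=12

Answer: 4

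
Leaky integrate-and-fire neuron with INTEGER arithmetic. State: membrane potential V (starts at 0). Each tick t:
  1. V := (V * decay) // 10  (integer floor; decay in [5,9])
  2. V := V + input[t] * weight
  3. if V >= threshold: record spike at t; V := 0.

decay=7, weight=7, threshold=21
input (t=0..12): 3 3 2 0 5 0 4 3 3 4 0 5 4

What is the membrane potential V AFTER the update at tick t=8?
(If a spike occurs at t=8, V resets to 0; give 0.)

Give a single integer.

Answer: 0

Derivation:
t=0: input=3 -> V=0 FIRE
t=1: input=3 -> V=0 FIRE
t=2: input=2 -> V=14
t=3: input=0 -> V=9
t=4: input=5 -> V=0 FIRE
t=5: input=0 -> V=0
t=6: input=4 -> V=0 FIRE
t=7: input=3 -> V=0 FIRE
t=8: input=3 -> V=0 FIRE
t=9: input=4 -> V=0 FIRE
t=10: input=0 -> V=0
t=11: input=5 -> V=0 FIRE
t=12: input=4 -> V=0 FIRE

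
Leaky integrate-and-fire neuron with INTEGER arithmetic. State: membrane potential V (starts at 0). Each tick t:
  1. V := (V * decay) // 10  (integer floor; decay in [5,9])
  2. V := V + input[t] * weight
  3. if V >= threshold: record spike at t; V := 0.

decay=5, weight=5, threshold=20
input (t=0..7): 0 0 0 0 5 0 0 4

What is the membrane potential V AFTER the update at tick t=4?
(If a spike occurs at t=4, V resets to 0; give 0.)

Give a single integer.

Answer: 0

Derivation:
t=0: input=0 -> V=0
t=1: input=0 -> V=0
t=2: input=0 -> V=0
t=3: input=0 -> V=0
t=4: input=5 -> V=0 FIRE
t=5: input=0 -> V=0
t=6: input=0 -> V=0
t=7: input=4 -> V=0 FIRE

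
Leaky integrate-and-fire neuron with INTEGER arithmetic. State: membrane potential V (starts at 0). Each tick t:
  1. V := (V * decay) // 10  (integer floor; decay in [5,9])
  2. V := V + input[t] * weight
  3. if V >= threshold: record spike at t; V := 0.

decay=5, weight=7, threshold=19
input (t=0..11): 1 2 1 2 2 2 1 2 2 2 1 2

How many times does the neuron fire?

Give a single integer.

Answer: 4

Derivation:
t=0: input=1 -> V=7
t=1: input=2 -> V=17
t=2: input=1 -> V=15
t=3: input=2 -> V=0 FIRE
t=4: input=2 -> V=14
t=5: input=2 -> V=0 FIRE
t=6: input=1 -> V=7
t=7: input=2 -> V=17
t=8: input=2 -> V=0 FIRE
t=9: input=2 -> V=14
t=10: input=1 -> V=14
t=11: input=2 -> V=0 FIRE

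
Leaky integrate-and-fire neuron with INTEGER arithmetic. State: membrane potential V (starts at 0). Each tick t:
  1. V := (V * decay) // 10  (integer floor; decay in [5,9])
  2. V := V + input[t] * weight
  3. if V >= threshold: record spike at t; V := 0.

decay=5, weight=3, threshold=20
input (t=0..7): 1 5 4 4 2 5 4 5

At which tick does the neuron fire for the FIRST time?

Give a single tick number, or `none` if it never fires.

Answer: 2

Derivation:
t=0: input=1 -> V=3
t=1: input=5 -> V=16
t=2: input=4 -> V=0 FIRE
t=3: input=4 -> V=12
t=4: input=2 -> V=12
t=5: input=5 -> V=0 FIRE
t=6: input=4 -> V=12
t=7: input=5 -> V=0 FIRE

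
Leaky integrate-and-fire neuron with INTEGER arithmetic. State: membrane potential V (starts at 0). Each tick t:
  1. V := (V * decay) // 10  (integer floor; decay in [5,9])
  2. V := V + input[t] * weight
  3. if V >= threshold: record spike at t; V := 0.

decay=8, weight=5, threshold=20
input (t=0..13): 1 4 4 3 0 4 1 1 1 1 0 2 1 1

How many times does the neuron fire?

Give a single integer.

t=0: input=1 -> V=5
t=1: input=4 -> V=0 FIRE
t=2: input=4 -> V=0 FIRE
t=3: input=3 -> V=15
t=4: input=0 -> V=12
t=5: input=4 -> V=0 FIRE
t=6: input=1 -> V=5
t=7: input=1 -> V=9
t=8: input=1 -> V=12
t=9: input=1 -> V=14
t=10: input=0 -> V=11
t=11: input=2 -> V=18
t=12: input=1 -> V=19
t=13: input=1 -> V=0 FIRE

Answer: 4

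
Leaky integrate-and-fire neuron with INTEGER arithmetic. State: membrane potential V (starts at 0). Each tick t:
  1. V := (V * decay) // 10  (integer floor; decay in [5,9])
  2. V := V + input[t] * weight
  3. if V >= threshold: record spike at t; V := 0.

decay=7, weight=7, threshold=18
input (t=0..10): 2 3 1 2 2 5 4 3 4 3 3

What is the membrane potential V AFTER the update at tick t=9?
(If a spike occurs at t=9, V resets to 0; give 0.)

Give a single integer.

t=0: input=2 -> V=14
t=1: input=3 -> V=0 FIRE
t=2: input=1 -> V=7
t=3: input=2 -> V=0 FIRE
t=4: input=2 -> V=14
t=5: input=5 -> V=0 FIRE
t=6: input=4 -> V=0 FIRE
t=7: input=3 -> V=0 FIRE
t=8: input=4 -> V=0 FIRE
t=9: input=3 -> V=0 FIRE
t=10: input=3 -> V=0 FIRE

Answer: 0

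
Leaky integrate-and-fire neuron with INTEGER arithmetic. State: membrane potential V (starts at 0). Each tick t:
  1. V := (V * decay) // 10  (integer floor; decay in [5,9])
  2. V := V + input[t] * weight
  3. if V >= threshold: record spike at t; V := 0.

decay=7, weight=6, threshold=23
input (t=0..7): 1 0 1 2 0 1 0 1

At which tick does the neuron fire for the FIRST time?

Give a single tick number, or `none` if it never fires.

t=0: input=1 -> V=6
t=1: input=0 -> V=4
t=2: input=1 -> V=8
t=3: input=2 -> V=17
t=4: input=0 -> V=11
t=5: input=1 -> V=13
t=6: input=0 -> V=9
t=7: input=1 -> V=12

Answer: none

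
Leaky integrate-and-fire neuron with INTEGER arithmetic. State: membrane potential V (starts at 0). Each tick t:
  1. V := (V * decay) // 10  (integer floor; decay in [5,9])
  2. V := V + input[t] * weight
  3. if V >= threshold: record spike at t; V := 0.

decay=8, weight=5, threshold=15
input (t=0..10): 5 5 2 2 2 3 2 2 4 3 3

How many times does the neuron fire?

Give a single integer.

t=0: input=5 -> V=0 FIRE
t=1: input=5 -> V=0 FIRE
t=2: input=2 -> V=10
t=3: input=2 -> V=0 FIRE
t=4: input=2 -> V=10
t=5: input=3 -> V=0 FIRE
t=6: input=2 -> V=10
t=7: input=2 -> V=0 FIRE
t=8: input=4 -> V=0 FIRE
t=9: input=3 -> V=0 FIRE
t=10: input=3 -> V=0 FIRE

Answer: 8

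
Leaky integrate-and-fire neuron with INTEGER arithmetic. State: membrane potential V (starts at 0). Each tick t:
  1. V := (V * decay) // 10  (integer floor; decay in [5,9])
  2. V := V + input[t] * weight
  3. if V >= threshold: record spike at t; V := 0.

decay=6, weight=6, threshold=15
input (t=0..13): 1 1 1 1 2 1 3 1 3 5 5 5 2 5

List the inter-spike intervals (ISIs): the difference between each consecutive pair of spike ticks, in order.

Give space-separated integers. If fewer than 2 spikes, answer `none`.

t=0: input=1 -> V=6
t=1: input=1 -> V=9
t=2: input=1 -> V=11
t=3: input=1 -> V=12
t=4: input=2 -> V=0 FIRE
t=5: input=1 -> V=6
t=6: input=3 -> V=0 FIRE
t=7: input=1 -> V=6
t=8: input=3 -> V=0 FIRE
t=9: input=5 -> V=0 FIRE
t=10: input=5 -> V=0 FIRE
t=11: input=5 -> V=0 FIRE
t=12: input=2 -> V=12
t=13: input=5 -> V=0 FIRE

Answer: 2 2 1 1 1 2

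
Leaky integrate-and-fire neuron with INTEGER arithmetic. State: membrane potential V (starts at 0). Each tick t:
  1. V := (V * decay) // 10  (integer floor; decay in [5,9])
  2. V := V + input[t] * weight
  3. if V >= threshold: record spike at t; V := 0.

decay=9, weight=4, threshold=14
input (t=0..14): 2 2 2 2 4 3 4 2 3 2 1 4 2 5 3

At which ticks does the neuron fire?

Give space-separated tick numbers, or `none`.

t=0: input=2 -> V=8
t=1: input=2 -> V=0 FIRE
t=2: input=2 -> V=8
t=3: input=2 -> V=0 FIRE
t=4: input=4 -> V=0 FIRE
t=5: input=3 -> V=12
t=6: input=4 -> V=0 FIRE
t=7: input=2 -> V=8
t=8: input=3 -> V=0 FIRE
t=9: input=2 -> V=8
t=10: input=1 -> V=11
t=11: input=4 -> V=0 FIRE
t=12: input=2 -> V=8
t=13: input=5 -> V=0 FIRE
t=14: input=3 -> V=12

Answer: 1 3 4 6 8 11 13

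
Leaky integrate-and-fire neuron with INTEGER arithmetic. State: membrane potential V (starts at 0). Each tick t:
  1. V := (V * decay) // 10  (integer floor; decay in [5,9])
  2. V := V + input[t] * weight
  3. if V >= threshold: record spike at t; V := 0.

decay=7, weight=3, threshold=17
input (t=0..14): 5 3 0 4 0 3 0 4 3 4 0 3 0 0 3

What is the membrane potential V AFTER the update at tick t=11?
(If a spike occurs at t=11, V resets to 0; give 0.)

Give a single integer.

t=0: input=5 -> V=15
t=1: input=3 -> V=0 FIRE
t=2: input=0 -> V=0
t=3: input=4 -> V=12
t=4: input=0 -> V=8
t=5: input=3 -> V=14
t=6: input=0 -> V=9
t=7: input=4 -> V=0 FIRE
t=8: input=3 -> V=9
t=9: input=4 -> V=0 FIRE
t=10: input=0 -> V=0
t=11: input=3 -> V=9
t=12: input=0 -> V=6
t=13: input=0 -> V=4
t=14: input=3 -> V=11

Answer: 9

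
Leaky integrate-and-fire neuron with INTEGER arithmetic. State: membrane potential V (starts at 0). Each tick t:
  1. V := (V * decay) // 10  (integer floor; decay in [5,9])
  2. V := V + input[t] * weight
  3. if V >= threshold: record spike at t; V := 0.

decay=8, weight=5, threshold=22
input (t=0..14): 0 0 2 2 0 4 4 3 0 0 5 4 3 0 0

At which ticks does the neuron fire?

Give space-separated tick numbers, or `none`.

t=0: input=0 -> V=0
t=1: input=0 -> V=0
t=2: input=2 -> V=10
t=3: input=2 -> V=18
t=4: input=0 -> V=14
t=5: input=4 -> V=0 FIRE
t=6: input=4 -> V=20
t=7: input=3 -> V=0 FIRE
t=8: input=0 -> V=0
t=9: input=0 -> V=0
t=10: input=5 -> V=0 FIRE
t=11: input=4 -> V=20
t=12: input=3 -> V=0 FIRE
t=13: input=0 -> V=0
t=14: input=0 -> V=0

Answer: 5 7 10 12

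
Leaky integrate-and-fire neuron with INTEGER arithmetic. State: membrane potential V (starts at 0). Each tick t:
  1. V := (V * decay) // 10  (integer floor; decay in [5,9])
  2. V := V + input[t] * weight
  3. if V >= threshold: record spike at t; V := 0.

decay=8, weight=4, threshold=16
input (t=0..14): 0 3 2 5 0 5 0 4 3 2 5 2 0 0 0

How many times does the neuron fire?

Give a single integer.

t=0: input=0 -> V=0
t=1: input=3 -> V=12
t=2: input=2 -> V=0 FIRE
t=3: input=5 -> V=0 FIRE
t=4: input=0 -> V=0
t=5: input=5 -> V=0 FIRE
t=6: input=0 -> V=0
t=7: input=4 -> V=0 FIRE
t=8: input=3 -> V=12
t=9: input=2 -> V=0 FIRE
t=10: input=5 -> V=0 FIRE
t=11: input=2 -> V=8
t=12: input=0 -> V=6
t=13: input=0 -> V=4
t=14: input=0 -> V=3

Answer: 6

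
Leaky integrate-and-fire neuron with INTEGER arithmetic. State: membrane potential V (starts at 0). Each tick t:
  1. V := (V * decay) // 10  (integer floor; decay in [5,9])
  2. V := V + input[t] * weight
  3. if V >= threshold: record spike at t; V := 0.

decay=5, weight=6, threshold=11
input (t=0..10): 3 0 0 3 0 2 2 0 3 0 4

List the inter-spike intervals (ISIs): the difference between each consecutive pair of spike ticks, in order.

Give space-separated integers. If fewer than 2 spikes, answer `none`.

Answer: 3 2 1 2 2

Derivation:
t=0: input=3 -> V=0 FIRE
t=1: input=0 -> V=0
t=2: input=0 -> V=0
t=3: input=3 -> V=0 FIRE
t=4: input=0 -> V=0
t=5: input=2 -> V=0 FIRE
t=6: input=2 -> V=0 FIRE
t=7: input=0 -> V=0
t=8: input=3 -> V=0 FIRE
t=9: input=0 -> V=0
t=10: input=4 -> V=0 FIRE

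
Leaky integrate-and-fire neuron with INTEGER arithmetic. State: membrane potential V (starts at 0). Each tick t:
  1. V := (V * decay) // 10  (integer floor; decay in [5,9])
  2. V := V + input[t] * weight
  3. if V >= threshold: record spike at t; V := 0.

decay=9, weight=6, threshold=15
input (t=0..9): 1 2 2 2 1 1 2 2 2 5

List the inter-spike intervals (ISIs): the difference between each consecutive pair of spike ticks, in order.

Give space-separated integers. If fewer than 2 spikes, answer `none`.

t=0: input=1 -> V=6
t=1: input=2 -> V=0 FIRE
t=2: input=2 -> V=12
t=3: input=2 -> V=0 FIRE
t=4: input=1 -> V=6
t=5: input=1 -> V=11
t=6: input=2 -> V=0 FIRE
t=7: input=2 -> V=12
t=8: input=2 -> V=0 FIRE
t=9: input=5 -> V=0 FIRE

Answer: 2 3 2 1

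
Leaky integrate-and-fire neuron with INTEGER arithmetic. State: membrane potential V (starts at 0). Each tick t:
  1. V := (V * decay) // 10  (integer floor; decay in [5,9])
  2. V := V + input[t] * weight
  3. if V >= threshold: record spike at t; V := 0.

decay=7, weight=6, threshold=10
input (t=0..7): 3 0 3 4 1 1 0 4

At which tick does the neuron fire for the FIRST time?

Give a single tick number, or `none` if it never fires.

t=0: input=3 -> V=0 FIRE
t=1: input=0 -> V=0
t=2: input=3 -> V=0 FIRE
t=3: input=4 -> V=0 FIRE
t=4: input=1 -> V=6
t=5: input=1 -> V=0 FIRE
t=6: input=0 -> V=0
t=7: input=4 -> V=0 FIRE

Answer: 0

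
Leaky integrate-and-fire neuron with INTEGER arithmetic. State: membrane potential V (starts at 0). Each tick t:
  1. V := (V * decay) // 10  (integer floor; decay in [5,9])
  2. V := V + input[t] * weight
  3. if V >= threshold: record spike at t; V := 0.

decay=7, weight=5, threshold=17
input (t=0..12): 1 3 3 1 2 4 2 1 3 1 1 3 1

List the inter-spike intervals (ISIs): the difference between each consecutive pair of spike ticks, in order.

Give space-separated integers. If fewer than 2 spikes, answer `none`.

Answer: 3 1 3 3

Derivation:
t=0: input=1 -> V=5
t=1: input=3 -> V=0 FIRE
t=2: input=3 -> V=15
t=3: input=1 -> V=15
t=4: input=2 -> V=0 FIRE
t=5: input=4 -> V=0 FIRE
t=6: input=2 -> V=10
t=7: input=1 -> V=12
t=8: input=3 -> V=0 FIRE
t=9: input=1 -> V=5
t=10: input=1 -> V=8
t=11: input=3 -> V=0 FIRE
t=12: input=1 -> V=5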